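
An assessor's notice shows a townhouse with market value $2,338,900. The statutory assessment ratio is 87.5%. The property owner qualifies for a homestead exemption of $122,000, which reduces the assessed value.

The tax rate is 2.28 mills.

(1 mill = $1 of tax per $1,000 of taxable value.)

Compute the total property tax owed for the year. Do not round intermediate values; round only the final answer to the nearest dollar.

$4,388

Assessed value = $2,338,900 × 0.875 = $2,046,537.5
Taxable value = $2,046,537.5 − $122,000 = $1,924,537.5
Tax = $1,924,537.5 × 0.00228 = $4,387.9455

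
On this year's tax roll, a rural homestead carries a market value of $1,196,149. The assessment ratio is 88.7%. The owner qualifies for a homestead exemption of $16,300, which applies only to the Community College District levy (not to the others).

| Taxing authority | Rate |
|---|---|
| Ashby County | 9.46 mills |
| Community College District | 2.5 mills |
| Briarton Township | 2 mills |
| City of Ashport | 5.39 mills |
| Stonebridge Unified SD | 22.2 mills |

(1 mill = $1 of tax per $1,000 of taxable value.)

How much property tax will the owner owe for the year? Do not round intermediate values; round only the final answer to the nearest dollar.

$44,043

Assessed value = $1,196,149 × 0.887 = $1,060,984.163
Ashby County: $1,060,984.163 × 0.00946 = $10,036.91018198
Community College District: ($1,060,984.163 − $16,300) × 0.0025 = $1,044,684.163 × 0.0025 = $2,611.7104075
Briarton Township: $1,060,984.163 × 0.002 = $2,121.968326
City of Ashport: $1,060,984.163 × 0.00539 = $5,718.70463857
Stonebridge Unified SD: $1,060,984.163 × 0.0222 = $23,553.8484186
Total = $44,043.14197265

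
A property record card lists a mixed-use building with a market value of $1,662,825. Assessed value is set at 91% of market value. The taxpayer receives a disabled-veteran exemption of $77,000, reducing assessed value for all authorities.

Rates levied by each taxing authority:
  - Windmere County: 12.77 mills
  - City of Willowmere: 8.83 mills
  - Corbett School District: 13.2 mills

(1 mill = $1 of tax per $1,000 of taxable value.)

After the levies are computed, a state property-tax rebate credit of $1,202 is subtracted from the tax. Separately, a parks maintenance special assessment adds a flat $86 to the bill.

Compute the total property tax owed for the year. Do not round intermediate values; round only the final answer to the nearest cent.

Assessed value = $1,662,825 × 0.91 = $1,513,170.75
Taxable value = $1,513,170.75 − $77,000 = $1,436,170.75
Windmere County: $1,436,170.75 × 0.01277 = $18,339.9004775
City of Willowmere: $1,436,170.75 × 0.00883 = $12,681.3877225
Corbett School District: $1,436,170.75 × 0.0132 = $18,957.4539
Levies subtotal = $49,978.7421
After credit = $49,978.7421 − $1,202 = $48,776.7421
Total = $48,776.7421 + $86 = $48,862.7421

$48,862.74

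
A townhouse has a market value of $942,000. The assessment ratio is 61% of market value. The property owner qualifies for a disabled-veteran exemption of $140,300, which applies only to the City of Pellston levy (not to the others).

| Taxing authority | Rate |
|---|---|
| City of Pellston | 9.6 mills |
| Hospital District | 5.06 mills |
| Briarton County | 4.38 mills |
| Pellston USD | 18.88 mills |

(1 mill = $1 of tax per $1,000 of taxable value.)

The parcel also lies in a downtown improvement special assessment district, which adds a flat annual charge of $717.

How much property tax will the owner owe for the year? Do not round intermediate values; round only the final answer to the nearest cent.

$21,159.71

Assessed value = $942,000 × 0.61 = $574,620
City of Pellston: ($574,620 − $140,300) × 0.0096 = $434,320 × 0.0096 = $4,169.472
Hospital District: $574,620 × 0.00506 = $2,907.5772
Briarton County: $574,620 × 0.00438 = $2,516.8356
Pellston USD: $574,620 × 0.01888 = $10,848.8256
Levies subtotal = $20,442.7104
Total = $20,442.7104 + $717 = $21,159.7104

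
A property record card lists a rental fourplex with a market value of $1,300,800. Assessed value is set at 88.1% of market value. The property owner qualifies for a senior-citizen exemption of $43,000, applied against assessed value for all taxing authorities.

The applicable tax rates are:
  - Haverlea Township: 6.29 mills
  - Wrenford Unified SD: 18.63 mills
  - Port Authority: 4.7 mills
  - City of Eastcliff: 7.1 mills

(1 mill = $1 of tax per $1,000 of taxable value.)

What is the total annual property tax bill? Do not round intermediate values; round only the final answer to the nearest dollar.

Assessed value = $1,300,800 × 0.881 = $1,146,004.8
Taxable value = $1,146,004.8 − $43,000 = $1,103,004.8
Haverlea Township: $1,103,004.8 × 0.00629 = $6,937.900192
Wrenford Unified SD: $1,103,004.8 × 0.01863 = $20,548.979424
Port Authority: $1,103,004.8 × 0.0047 = $5,184.12256
City of Eastcliff: $1,103,004.8 × 0.0071 = $7,831.33408
Total = $6,937.900192 + $20,548.979424 + $5,184.12256 + $7,831.33408 = $40,502.336256

$40,502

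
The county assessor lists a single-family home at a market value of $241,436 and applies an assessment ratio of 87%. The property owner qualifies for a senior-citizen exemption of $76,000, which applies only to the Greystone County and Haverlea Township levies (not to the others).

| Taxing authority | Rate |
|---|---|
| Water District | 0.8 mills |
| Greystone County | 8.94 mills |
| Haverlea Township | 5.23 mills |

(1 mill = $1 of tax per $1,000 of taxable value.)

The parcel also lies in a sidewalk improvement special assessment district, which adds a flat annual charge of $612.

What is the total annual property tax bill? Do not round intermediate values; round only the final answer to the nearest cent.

$2,679.52

Assessed value = $241,436 × 0.87 = $210,049.32
Water District: $210,049.32 × 0.0008 = $168.039456
Greystone County: ($210,049.32 − $76,000) × 0.00894 = $134,049.32 × 0.00894 = $1,198.4009208
Haverlea Township: ($210,049.32 − $76,000) × 0.00523 = $134,049.32 × 0.00523 = $701.0779436
Levies subtotal = $2,067.5183204
Total = $2,067.5183204 + $612 = $2,679.5183204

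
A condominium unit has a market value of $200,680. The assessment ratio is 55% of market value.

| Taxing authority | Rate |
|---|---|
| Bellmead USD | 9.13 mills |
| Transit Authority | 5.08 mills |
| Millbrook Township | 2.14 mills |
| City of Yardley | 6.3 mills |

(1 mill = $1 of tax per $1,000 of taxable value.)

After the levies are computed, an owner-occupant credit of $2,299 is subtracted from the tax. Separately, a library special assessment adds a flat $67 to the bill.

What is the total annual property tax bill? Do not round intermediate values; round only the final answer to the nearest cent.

Assessed value = $200,680 × 0.55 = $110,374
Bellmead USD: $110,374 × 0.00913 = $1,007.71462
Transit Authority: $110,374 × 0.00508 = $560.69992
Millbrook Township: $110,374 × 0.00214 = $236.20036
City of Yardley: $110,374 × 0.0063 = $695.3562
Levies subtotal = $2,499.9711
After credit = $2,499.9711 − $2,299 = $200.9711
Total = $200.9711 + $67 = $267.9711

$267.97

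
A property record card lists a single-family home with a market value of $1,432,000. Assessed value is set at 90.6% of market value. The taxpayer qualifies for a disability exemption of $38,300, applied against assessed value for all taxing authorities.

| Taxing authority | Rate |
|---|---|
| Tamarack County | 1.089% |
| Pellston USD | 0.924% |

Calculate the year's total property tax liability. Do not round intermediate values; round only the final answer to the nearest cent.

$25,345.52

Assessed value = $1,432,000 × 0.906 = $1,297,392
Taxable value = $1,297,392 − $38,300 = $1,259,092
Tamarack County: $1,259,092 × 0.01089 = $13,711.51188
Pellston USD: $1,259,092 × 0.00924 = $11,634.01008
Total = $13,711.51188 + $11,634.01008 = $25,345.52196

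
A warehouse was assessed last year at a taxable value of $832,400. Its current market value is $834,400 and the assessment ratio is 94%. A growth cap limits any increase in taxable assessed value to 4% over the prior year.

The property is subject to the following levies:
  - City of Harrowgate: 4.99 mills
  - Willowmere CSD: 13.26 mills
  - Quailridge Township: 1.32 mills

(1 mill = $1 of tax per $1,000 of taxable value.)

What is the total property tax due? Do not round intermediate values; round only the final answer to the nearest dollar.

$15,349

Uncapped assessed value = $834,400 × 0.94 = $784,336
Cap limit = $832,400 × 1.04 = $865,696
Taxable assessed value = min($784,336, $865,696) = $784,336 (cap does not bind)
City of Harrowgate: $784,336 × 0.00499 = $3,913.83664
Willowmere CSD: $784,336 × 0.01326 = $10,400.29536
Quailridge Township: $784,336 × 0.00132 = $1,035.32352
Total = $15,349.45552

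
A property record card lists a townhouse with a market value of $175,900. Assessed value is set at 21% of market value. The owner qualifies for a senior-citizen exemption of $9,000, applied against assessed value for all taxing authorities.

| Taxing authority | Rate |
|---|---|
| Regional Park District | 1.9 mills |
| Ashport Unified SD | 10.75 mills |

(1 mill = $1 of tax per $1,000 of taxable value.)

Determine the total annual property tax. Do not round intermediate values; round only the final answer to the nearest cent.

Assessed value = $175,900 × 0.21 = $36,939
Taxable value = $36,939 − $9,000 = $27,939
Regional Park District: $27,939 × 0.0019 = $53.0841
Ashport Unified SD: $27,939 × 0.01075 = $300.34425
Total = $53.0841 + $300.34425 = $353.42835

$353.43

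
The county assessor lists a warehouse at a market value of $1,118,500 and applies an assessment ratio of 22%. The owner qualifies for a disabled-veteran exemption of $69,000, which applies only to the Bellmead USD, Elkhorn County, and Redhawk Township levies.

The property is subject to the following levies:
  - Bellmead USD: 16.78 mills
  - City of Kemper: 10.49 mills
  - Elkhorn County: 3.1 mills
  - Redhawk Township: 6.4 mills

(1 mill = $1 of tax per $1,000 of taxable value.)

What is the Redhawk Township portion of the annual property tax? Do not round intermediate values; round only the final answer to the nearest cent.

$1,133.25

Assessed value = $1,118,500 × 0.22 = $246,070
Redhawk Township taxable value = $246,070 − $69,000 = $177,070
Redhawk Township levy = $177,070 × 0.0064 = $1,133.248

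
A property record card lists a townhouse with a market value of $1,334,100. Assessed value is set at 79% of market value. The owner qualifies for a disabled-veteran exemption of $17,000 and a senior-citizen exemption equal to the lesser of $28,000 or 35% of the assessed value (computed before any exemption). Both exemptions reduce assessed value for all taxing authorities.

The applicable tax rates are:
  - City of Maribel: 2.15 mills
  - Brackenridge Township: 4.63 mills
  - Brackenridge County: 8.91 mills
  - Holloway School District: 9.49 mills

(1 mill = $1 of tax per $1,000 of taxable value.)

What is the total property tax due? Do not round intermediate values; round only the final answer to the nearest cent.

Assessed value = $1,334,100 × 0.79 = $1,053,939
Senior-citizen exemption = min($28,000, 35% × $1,053,939) = min($28,000, $368,878.65) = $28,000 (dollar cap binds)
Taxable value = $1,053,939 − $17,000 − $28,000 = $1,008,939
City of Maribel: $1,008,939 × 0.00215 = $2,169.21885
Brackenridge Township: $1,008,939 × 0.00463 = $4,671.38757
Brackenridge County: $1,008,939 × 0.00891 = $8,989.64649
Holloway School District: $1,008,939 × 0.00949 = $9,574.83111
Total = $25,405.08402

$25,405.08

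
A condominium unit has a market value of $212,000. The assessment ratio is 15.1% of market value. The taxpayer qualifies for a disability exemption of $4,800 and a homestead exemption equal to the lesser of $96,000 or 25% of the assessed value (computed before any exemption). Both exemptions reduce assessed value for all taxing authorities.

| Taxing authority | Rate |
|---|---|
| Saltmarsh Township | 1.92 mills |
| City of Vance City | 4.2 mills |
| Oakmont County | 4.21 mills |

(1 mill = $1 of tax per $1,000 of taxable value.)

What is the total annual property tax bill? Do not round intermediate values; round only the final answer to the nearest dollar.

Assessed value = $212,000 × 0.151 = $32,012
Homestead exemption = min($96,000, 25% × $32,012) = min($96,000, $8,003) = $8,003 (percentage binds)
Taxable value = $32,012 − $4,800 − $8,003 = $19,209
Saltmarsh Township: $19,209 × 0.00192 = $36.88128
City of Vance City: $19,209 × 0.0042 = $80.6778
Oakmont County: $19,209 × 0.00421 = $80.86989
Total = $198.42897

$198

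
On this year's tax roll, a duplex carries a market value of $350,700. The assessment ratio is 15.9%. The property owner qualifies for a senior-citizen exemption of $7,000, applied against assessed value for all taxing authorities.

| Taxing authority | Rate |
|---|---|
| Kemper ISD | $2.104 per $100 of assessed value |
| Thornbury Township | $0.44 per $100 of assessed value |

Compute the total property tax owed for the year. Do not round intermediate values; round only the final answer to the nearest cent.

Assessed value = $350,700 × 0.159 = $55,761.3
Taxable value = $55,761.3 − $7,000 = $48,761.3
Kemper ISD: $48,761.3 × 0.02104 = $1,025.937752
Thornbury Township: $48,761.3 × 0.0044 = $214.54972
Total = $1,025.937752 + $214.54972 = $1,240.487472

$1,240.49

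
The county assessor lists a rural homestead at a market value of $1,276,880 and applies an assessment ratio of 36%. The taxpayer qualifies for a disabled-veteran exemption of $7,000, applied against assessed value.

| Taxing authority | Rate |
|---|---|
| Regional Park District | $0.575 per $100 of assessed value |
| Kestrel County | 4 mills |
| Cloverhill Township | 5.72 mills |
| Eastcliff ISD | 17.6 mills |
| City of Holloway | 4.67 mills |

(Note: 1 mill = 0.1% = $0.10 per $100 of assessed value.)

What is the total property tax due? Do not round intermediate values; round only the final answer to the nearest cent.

Assessed value = $1,276,880 × 0.36 = $459,676.8
Taxable value = $459,676.8 − $7,000 = $452,676.8
Regional Park District: $452,676.8 × 0.00575 = $2,602.8916
Kestrel County: $452,676.8 × 0.004 = $1,810.7072
Cloverhill Township: $452,676.8 × 0.00572 = $2,589.311296
Eastcliff ISD: $452,676.8 × 0.0176 = $7,967.11168
City of Holloway: $452,676.8 × 0.00467 = $2,114.000656
Total = $17,084.022432

$17,084.02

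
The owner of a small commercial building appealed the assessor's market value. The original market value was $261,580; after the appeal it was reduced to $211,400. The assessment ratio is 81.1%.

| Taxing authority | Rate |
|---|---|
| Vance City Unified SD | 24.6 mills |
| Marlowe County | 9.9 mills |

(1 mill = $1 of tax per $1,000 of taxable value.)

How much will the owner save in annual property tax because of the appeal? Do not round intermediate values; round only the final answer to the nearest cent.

Old assessed value = $261,580 × 0.811 = $212,141.38
New assessed value = $211,400 × 0.811 = $171,445.4
Combined rate = 0.0246 + 0.0099 = 0.0345
Old tax = $212,141.38 × 0.0345 = $7,318.87761
New tax = $171,445.4 × 0.0345 = $5,914.8663
Reduction = $7,318.87761 − $5,914.8663 = $1,404.01131

$1,404.01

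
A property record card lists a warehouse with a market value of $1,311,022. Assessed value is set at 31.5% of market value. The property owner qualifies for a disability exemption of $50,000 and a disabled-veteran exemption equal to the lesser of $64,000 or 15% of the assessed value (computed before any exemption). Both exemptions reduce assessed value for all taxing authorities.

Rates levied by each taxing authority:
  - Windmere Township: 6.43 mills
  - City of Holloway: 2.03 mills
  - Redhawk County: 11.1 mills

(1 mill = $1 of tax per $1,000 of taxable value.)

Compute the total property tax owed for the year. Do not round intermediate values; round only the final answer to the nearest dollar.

$5,888

Assessed value = $1,311,022 × 0.315 = $412,971.93
Disabled-veteran exemption = min($64,000, 15% × $412,971.93) = min($64,000, $61,945.7895) = $61,945.7895 (percentage binds)
Taxable value = $412,971.93 − $50,000 − $61,945.7895 = $301,026.1405
Windmere Township: $301,026.1405 × 0.00643 = $1,935.598083415
City of Holloway: $301,026.1405 × 0.00203 = $611.083065215
Redhawk County: $301,026.1405 × 0.0111 = $3,341.39015955
Total = $5,888.07130818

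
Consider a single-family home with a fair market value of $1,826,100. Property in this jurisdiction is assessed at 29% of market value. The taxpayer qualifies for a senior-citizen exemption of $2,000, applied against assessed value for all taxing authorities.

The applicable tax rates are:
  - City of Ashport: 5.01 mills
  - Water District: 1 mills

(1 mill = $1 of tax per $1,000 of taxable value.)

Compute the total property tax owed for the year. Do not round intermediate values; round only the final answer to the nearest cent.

Assessed value = $1,826,100 × 0.29 = $529,569
Taxable value = $529,569 − $2,000 = $527,569
City of Ashport: $527,569 × 0.00501 = $2,643.12069
Water District: $527,569 × 0.001 = $527.569
Total = $2,643.12069 + $527.569 = $3,170.68969

$3,170.69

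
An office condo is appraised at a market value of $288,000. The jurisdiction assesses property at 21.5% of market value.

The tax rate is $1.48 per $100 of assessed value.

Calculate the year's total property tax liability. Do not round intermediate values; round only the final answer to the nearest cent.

$916.42

Assessed value = $288,000 × 0.215 = $61,920
Tax = $61,920 × 0.0148 = $916.416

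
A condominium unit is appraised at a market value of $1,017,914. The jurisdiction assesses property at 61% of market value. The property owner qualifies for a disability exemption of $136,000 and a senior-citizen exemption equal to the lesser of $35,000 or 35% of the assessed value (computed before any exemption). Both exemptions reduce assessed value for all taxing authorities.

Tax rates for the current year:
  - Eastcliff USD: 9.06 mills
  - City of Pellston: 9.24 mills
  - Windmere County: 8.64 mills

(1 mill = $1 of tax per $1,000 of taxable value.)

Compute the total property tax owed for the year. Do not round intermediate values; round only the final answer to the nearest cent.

$12,121.05

Assessed value = $1,017,914 × 0.61 = $620,927.54
Senior-citizen exemption = min($35,000, 35% × $620,927.54) = min($35,000, $217,324.639) = $35,000 (dollar cap binds)
Taxable value = $620,927.54 − $136,000 − $35,000 = $449,927.54
Eastcliff USD: $449,927.54 × 0.00906 = $4,076.3435124
City of Pellston: $449,927.54 × 0.00924 = $4,157.3304696
Windmere County: $449,927.54 × 0.00864 = $3,887.3739456
Total = $12,121.0479276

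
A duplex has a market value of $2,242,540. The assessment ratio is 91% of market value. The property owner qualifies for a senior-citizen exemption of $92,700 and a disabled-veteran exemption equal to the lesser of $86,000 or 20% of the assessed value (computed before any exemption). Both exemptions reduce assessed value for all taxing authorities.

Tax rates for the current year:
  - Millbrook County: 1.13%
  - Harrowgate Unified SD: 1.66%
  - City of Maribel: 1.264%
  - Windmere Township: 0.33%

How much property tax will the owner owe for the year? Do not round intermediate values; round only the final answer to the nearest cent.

$81,630.58

Assessed value = $2,242,540 × 0.91 = $2,040,711.4
Disabled-veteran exemption = min($86,000, 20% × $2,040,711.4) = min($86,000, $408,142.28) = $86,000 (dollar cap binds)
Taxable value = $2,040,711.4 − $92,700 − $86,000 = $1,862,011.4
Millbrook County: $1,862,011.4 × 0.0113 = $21,040.72882
Harrowgate Unified SD: $1,862,011.4 × 0.0166 = $30,909.38924
City of Maribel: $1,862,011.4 × 0.01264 = $23,535.824096
Windmere Township: $1,862,011.4 × 0.0033 = $6,144.63762
Total = $81,630.579776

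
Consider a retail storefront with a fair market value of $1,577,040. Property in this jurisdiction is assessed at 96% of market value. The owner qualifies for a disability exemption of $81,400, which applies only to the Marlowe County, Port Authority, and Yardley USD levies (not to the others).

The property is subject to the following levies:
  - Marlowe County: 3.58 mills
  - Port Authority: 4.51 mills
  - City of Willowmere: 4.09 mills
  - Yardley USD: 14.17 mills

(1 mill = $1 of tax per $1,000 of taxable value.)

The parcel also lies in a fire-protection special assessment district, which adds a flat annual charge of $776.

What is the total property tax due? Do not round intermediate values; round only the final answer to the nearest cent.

$38,856.84

Assessed value = $1,577,040 × 0.96 = $1,513,958.4
Marlowe County: ($1,513,958.4 − $81,400) × 0.00358 = $1,432,558.4 × 0.00358 = $5,128.559072
Port Authority: ($1,513,958.4 − $81,400) × 0.00451 = $1,432,558.4 × 0.00451 = $6,460.838384
City of Willowmere: $1,513,958.4 × 0.00409 = $6,192.089856
Yardley USD: ($1,513,958.4 − $81,400) × 0.01417 = $1,432,558.4 × 0.01417 = $20,299.352528
Levies subtotal = $38,080.83984
Total = $38,080.83984 + $776 = $38,856.83984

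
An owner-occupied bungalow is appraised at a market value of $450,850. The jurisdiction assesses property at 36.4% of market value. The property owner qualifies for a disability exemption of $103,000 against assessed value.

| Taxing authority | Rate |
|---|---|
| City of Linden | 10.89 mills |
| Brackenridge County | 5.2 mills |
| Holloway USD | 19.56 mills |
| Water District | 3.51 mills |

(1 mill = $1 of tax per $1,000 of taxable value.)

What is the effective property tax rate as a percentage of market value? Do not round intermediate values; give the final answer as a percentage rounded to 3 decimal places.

0.531%

Assessed value = $450,850 × 0.364 = $164,109.4
Taxable value = $164,109.4 − $103,000 = $61,109.4
City of Linden: $61,109.4 × 0.01089 = $665.481366
Brackenridge County: $61,109.4 × 0.0052 = $317.76888
Holloway USD: $61,109.4 × 0.01956 = $1,195.299864
Water District: $61,109.4 × 0.00351 = $214.493994
Total tax = $2,393.044104
Effective rate = $2,393.044104 ÷ $450,850 = 0.531% of market value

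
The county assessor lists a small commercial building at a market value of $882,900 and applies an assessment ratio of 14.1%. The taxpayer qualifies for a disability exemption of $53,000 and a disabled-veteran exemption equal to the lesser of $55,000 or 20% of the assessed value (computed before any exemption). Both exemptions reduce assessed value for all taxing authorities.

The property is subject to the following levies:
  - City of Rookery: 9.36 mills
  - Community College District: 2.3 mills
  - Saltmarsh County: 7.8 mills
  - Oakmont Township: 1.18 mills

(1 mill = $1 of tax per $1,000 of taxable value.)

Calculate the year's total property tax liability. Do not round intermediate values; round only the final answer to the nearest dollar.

Assessed value = $882,900 × 0.141 = $124,488.9
Disabled-veteran exemption = min($55,000, 20% × $124,488.9) = min($55,000, $24,897.78) = $24,897.78 (percentage binds)
Taxable value = $124,488.9 − $53,000 − $24,897.78 = $46,591.12
City of Rookery: $46,591.12 × 0.00936 = $436.0928832
Community College District: $46,591.12 × 0.0023 = $107.159576
Saltmarsh County: $46,591.12 × 0.0078 = $363.410736
Oakmont Township: $46,591.12 × 0.00118 = $54.9775216
Total = $961.6407168

$962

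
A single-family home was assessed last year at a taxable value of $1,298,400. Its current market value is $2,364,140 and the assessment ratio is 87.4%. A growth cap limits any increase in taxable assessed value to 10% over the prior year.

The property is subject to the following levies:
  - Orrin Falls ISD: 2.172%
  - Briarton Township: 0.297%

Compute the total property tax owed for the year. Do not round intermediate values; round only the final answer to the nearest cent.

Uncapped assessed value = $2,364,140 × 0.874 = $2,066,258.36
Cap limit = $1,298,400 × 1.1 = $1,428,240
Taxable assessed value = min($2,066,258.36, $1,428,240) = $1,428,240 (cap binds)
Orrin Falls ISD: $1,428,240 × 0.02172 = $31,021.3728
Briarton Township: $1,428,240 × 0.00297 = $4,241.8728
Total = $35,263.2456

$35,263.25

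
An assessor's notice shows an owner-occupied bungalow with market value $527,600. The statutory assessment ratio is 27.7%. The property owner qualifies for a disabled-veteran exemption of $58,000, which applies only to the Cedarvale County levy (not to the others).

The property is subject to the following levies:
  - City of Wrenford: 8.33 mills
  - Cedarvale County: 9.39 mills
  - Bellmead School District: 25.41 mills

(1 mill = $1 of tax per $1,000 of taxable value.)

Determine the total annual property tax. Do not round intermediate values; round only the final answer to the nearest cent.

Assessed value = $527,600 × 0.277 = $146,145.2
City of Wrenford: $146,145.2 × 0.00833 = $1,217.389516
Cedarvale County: ($146,145.2 − $58,000) × 0.00939 = $88,145.2 × 0.00939 = $827.683428
Bellmead School District: $146,145.2 × 0.02541 = $3,713.549532
Total = $5,758.622476

$5,758.62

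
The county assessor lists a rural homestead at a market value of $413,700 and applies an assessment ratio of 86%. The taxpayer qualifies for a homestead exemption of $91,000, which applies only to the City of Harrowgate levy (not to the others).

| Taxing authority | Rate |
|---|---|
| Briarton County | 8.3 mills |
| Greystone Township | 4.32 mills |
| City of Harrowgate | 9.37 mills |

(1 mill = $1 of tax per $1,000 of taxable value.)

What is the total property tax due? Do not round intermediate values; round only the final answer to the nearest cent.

Assessed value = $413,700 × 0.86 = $355,782
Briarton County: $355,782 × 0.0083 = $2,952.9906
Greystone Township: $355,782 × 0.00432 = $1,536.97824
City of Harrowgate: ($355,782 − $91,000) × 0.00937 = $264,782 × 0.00937 = $2,481.00734
Total = $6,970.97618

$6,970.98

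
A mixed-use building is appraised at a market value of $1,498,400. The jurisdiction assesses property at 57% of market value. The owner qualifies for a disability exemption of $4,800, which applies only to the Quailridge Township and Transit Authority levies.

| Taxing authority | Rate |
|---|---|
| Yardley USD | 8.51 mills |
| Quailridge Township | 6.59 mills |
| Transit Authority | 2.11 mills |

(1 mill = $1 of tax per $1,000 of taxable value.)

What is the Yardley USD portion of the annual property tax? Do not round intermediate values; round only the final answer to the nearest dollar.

$7,268

Assessed value = $1,498,400 × 0.57 = $854,088
Yardley USD taxable value = $854,088 (exemption does not apply)
Yardley USD levy = $854,088 × 0.00851 = $7,268.28888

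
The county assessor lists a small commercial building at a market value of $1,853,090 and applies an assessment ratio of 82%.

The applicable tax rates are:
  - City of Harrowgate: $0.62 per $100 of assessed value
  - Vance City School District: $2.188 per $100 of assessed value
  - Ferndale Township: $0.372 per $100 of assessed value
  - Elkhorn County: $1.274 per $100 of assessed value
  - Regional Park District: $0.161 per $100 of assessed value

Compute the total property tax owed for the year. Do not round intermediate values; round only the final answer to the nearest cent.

$70,126.48

Assessed value = $1,853,090 × 0.82 = $1,519,533.8
City of Harrowgate: $1,519,533.8 × 0.0062 = $9,421.10956
Vance City School District: $1,519,533.8 × 0.02188 = $33,247.399544
Ferndale Township: $1,519,533.8 × 0.00372 = $5,652.665736
Elkhorn County: $1,519,533.8 × 0.01274 = $19,358.860612
Regional Park District: $1,519,533.8 × 0.00161 = $2,446.449418
Total = $9,421.10956 + $33,247.399544 + $5,652.665736 + $19,358.860612 + $2,446.449418 = $70,126.48487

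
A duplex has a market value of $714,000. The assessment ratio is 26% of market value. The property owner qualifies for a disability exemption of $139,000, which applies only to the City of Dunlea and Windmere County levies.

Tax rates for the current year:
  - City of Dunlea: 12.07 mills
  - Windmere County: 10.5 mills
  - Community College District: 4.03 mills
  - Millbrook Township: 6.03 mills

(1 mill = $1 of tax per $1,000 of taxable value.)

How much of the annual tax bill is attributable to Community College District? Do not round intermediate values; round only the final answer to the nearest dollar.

$748

Assessed value = $714,000 × 0.26 = $185,640
Community College District taxable value = $185,640 (exemption does not apply)
Community College District levy = $185,640 × 0.00403 = $748.1292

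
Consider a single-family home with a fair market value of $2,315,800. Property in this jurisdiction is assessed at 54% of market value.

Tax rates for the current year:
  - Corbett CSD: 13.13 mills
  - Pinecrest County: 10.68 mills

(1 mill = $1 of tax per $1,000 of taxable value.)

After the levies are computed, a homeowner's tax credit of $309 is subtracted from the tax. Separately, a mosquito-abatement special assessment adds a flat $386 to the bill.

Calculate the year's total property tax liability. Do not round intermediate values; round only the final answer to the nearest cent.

$29,852.17

Assessed value = $2,315,800 × 0.54 = $1,250,532
Corbett CSD: $1,250,532 × 0.01313 = $16,419.48516
Pinecrest County: $1,250,532 × 0.01068 = $13,355.68176
Levies subtotal = $29,775.16692
After credit = $29,775.16692 − $309 = $29,466.16692
Total = $29,466.16692 + $386 = $29,852.16692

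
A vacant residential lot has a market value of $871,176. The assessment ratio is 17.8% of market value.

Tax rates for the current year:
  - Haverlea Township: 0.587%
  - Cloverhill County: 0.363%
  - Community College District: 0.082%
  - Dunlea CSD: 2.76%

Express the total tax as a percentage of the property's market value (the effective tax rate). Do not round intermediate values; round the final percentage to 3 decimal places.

Assessed value = $871,176 × 0.178 = $155,069.328
Haverlea Township: $155,069.328 × 0.00587 = $910.25695536
Cloverhill County: $155,069.328 × 0.00363 = $562.90166064
Community College District: $155,069.328 × 0.00082 = $127.15684896
Dunlea CSD: $155,069.328 × 0.0276 = $4,279.9134528
Total tax = $5,880.22891776
Effective rate = $5,880.22891776 ÷ $871,176 = 0.675% of market value

0.675%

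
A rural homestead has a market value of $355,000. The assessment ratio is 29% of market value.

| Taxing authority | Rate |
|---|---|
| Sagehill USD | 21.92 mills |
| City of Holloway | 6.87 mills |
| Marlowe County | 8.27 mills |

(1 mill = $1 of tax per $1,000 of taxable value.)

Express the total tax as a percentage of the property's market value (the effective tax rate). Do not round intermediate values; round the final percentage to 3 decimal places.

Assessed value = $355,000 × 0.29 = $102,950
Sagehill USD: $102,950 × 0.02192 = $2,256.664
City of Holloway: $102,950 × 0.00687 = $707.2665
Marlowe County: $102,950 × 0.00827 = $851.3965
Total tax = $3,815.327
Effective rate = $3,815.327 ÷ $355,000 = 1.075% of market value

1.075%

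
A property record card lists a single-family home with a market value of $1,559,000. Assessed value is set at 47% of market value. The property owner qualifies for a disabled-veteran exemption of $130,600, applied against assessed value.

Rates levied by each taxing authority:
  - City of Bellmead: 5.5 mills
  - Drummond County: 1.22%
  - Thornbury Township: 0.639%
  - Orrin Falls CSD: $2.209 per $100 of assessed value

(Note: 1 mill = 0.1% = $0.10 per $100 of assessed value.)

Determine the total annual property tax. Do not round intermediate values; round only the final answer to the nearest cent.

$27,806.36

Assessed value = $1,559,000 × 0.47 = $732,730
Taxable value = $732,730 − $130,600 = $602,130
City of Bellmead: $602,130 × 0.0055 = $3,311.715
Drummond County: $602,130 × 0.0122 = $7,345.986
Thornbury Township: $602,130 × 0.00639 = $3,847.6107
Orrin Falls CSD: $602,130 × 0.02209 = $13,301.0517
Total = $27,806.3634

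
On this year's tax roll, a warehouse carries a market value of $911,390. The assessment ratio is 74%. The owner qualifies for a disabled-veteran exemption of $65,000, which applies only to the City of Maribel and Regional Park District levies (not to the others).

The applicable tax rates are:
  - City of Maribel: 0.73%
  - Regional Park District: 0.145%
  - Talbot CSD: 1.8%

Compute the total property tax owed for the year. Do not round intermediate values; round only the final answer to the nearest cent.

Assessed value = $911,390 × 0.74 = $674,428.6
City of Maribel: ($674,428.6 − $65,000) × 0.0073 = $609,428.6 × 0.0073 = $4,448.82878
Regional Park District: ($674,428.6 − $65,000) × 0.00145 = $609,428.6 × 0.00145 = $883.67147
Talbot CSD: $674,428.6 × 0.018 = $12,139.7148
Total = $17,472.21505

$17,472.22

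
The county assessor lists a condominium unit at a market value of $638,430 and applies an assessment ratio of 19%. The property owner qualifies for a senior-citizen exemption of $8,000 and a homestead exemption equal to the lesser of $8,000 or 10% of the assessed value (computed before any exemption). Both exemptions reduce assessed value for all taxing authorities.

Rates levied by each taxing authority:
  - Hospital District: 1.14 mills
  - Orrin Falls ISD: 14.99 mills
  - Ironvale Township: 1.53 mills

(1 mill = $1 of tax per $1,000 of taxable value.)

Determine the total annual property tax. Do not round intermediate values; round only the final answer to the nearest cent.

Assessed value = $638,430 × 0.19 = $121,301.7
Homestead exemption = min($8,000, 10% × $121,301.7) = min($8,000, $12,130.17) = $8,000 (dollar cap binds)
Taxable value = $121,301.7 − $8,000 − $8,000 = $105,301.7
Hospital District: $105,301.7 × 0.00114 = $120.043938
Orrin Falls ISD: $105,301.7 × 0.01499 = $1,578.472483
Ironvale Township: $105,301.7 × 0.00153 = $161.111601
Total = $1,859.628022

$1,859.63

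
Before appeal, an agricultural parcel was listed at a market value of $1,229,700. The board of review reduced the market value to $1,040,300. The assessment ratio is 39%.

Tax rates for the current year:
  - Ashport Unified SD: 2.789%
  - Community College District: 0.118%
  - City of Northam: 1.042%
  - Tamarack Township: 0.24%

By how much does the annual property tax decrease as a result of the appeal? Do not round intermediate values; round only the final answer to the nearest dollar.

$3,094

Old assessed value = $1,229,700 × 0.39 = $479,583
New assessed value = $1,040,300 × 0.39 = $405,717
Combined rate = 0.02789 + 0.00118 + 0.01042 + 0.0024 = 0.04189
Old tax = $479,583 × 0.04189 = $20,089.73187
New tax = $405,717 × 0.04189 = $16,995.48513
Reduction = $20,089.73187 − $16,995.48513 = $3,094.24674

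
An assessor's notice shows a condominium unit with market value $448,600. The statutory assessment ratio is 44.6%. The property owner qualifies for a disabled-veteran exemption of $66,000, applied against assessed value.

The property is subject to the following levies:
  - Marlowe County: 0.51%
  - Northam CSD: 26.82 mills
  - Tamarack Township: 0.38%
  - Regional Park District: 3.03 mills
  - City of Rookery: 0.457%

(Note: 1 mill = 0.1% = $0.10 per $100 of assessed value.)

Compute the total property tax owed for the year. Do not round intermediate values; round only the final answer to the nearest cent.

$5,808.15

Assessed value = $448,600 × 0.446 = $200,075.6
Taxable value = $200,075.6 − $66,000 = $134,075.6
Marlowe County: $134,075.6 × 0.0051 = $683.78556
Northam CSD: $134,075.6 × 0.02682 = $3,595.907592
Tamarack Township: $134,075.6 × 0.0038 = $509.48728
Regional Park District: $134,075.6 × 0.00303 = $406.249068
City of Rookery: $134,075.6 × 0.00457 = $612.725492
Total = $5,808.154992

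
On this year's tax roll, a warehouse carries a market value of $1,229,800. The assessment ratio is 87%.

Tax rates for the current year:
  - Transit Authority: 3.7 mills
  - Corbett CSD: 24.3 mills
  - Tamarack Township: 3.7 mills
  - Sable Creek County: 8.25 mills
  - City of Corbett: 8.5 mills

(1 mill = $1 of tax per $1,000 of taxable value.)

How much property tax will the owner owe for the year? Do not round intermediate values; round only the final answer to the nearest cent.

$51,837.91

Assessed value = $1,229,800 × 0.87 = $1,069,926
Transit Authority: $1,069,926 × 0.0037 = $3,958.7262
Corbett CSD: $1,069,926 × 0.0243 = $25,999.2018
Tamarack Township: $1,069,926 × 0.0037 = $3,958.7262
Sable Creek County: $1,069,926 × 0.00825 = $8,826.8895
City of Corbett: $1,069,926 × 0.0085 = $9,094.371
Total = $3,958.7262 + $25,999.2018 + $3,958.7262 + $8,826.8895 + $9,094.371 = $51,837.9147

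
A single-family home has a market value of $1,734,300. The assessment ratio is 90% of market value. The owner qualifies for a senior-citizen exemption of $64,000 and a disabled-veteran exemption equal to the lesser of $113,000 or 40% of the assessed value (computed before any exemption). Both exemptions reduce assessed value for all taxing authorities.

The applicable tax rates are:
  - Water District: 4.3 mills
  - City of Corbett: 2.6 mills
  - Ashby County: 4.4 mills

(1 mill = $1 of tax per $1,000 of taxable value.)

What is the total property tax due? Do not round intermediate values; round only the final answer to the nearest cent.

$15,637.73

Assessed value = $1,734,300 × 0.9 = $1,560,870
Disabled-veteran exemption = min($113,000, 40% × $1,560,870) = min($113,000, $624,348) = $113,000 (dollar cap binds)
Taxable value = $1,560,870 − $64,000 − $113,000 = $1,383,870
Water District: $1,383,870 × 0.0043 = $5,950.641
City of Corbett: $1,383,870 × 0.0026 = $3,598.062
Ashby County: $1,383,870 × 0.0044 = $6,089.028
Total = $15,637.731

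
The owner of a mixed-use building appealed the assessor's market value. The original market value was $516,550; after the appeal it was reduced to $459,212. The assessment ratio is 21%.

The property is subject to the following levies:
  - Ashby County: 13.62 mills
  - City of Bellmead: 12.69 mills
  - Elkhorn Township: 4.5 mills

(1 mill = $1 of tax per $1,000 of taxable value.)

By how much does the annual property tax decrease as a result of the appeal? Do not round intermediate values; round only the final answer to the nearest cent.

Old assessed value = $516,550 × 0.21 = $108,475.5
New assessed value = $459,212 × 0.21 = $96,434.52
Combined rate = 0.01362 + 0.01269 + 0.0045 = 0.03081
Old tax = $108,475.5 × 0.03081 = $3,342.130155
New tax = $96,434.52 × 0.03081 = $2,971.1475612
Reduction = $3,342.130155 − $2,971.1475612 = $370.9825938

$370.98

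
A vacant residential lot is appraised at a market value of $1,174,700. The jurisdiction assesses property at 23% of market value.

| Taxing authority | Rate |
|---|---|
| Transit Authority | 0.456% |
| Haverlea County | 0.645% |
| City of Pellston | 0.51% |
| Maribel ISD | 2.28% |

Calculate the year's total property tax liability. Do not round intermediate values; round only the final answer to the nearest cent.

$10,512.74

Assessed value = $1,174,700 × 0.23 = $270,181
Transit Authority: $270,181 × 0.00456 = $1,232.02536
Haverlea County: $270,181 × 0.00645 = $1,742.66745
City of Pellston: $270,181 × 0.0051 = $1,377.9231
Maribel ISD: $270,181 × 0.0228 = $6,160.1268
Total = $1,232.02536 + $1,742.66745 + $1,377.9231 + $6,160.1268 = $10,512.74271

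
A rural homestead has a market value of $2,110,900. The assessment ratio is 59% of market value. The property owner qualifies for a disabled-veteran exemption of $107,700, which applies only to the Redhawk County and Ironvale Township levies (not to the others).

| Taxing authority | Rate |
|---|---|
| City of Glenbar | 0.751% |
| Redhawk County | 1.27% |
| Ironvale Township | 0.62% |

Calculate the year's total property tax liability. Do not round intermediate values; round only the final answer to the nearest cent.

Assessed value = $2,110,900 × 0.59 = $1,245,431
City of Glenbar: $1,245,431 × 0.00751 = $9,353.18681
Redhawk County: ($1,245,431 − $107,700) × 0.0127 = $1,137,731 × 0.0127 = $14,449.1837
Ironvale Township: ($1,245,431 − $107,700) × 0.0062 = $1,137,731 × 0.0062 = $7,053.9322
Total = $30,856.30271

$30,856.30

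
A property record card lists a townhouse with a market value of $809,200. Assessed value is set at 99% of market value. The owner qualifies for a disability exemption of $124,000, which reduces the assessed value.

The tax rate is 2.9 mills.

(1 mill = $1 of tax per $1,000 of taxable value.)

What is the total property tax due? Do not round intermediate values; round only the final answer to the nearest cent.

Assessed value = $809,200 × 0.99 = $801,108
Taxable value = $801,108 − $124,000 = $677,108
Tax = $677,108 × 0.0029 = $1,963.6132

$1,963.61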